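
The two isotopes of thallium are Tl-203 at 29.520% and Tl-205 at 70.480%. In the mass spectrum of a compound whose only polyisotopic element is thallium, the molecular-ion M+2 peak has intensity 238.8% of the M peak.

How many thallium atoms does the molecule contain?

For n independent Tl atoms, I(M+2)/I(M) = n · (abundance Tl-205) / (abundance Tl-203) = n · 0.70480/0.29520.
n = 2.388 × 0.29520/0.70480 = 1.00 ≈ 1

1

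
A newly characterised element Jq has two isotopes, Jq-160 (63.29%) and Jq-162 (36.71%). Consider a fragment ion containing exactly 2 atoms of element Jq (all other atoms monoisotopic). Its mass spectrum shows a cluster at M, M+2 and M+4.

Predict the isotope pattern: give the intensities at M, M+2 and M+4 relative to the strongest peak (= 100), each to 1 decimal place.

86.2 : 100.0 : 29.0

Expanding (0.6329 + 0.3671)^2:
P(M) = 0.6329^2 = 0.400562
P(M+2) = 2 × 0.6329^1 × 0.3671^1 = 0.464675
P(M+4) = 0.3671^2 = 0.134762
The M+2 peak is largest (0.464675); scaling to 100 gives 86.2 : 100.0 : 29.0.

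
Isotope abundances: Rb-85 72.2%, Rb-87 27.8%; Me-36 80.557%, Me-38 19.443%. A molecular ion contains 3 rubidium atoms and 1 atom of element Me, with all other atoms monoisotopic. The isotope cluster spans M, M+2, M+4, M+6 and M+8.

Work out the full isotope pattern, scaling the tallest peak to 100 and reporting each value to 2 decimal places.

71.61 : 100.00 : 51.81 : 11.77 : 0.99

Rubidium pattern (n=3): 0.37636705 : 0.43475086 : 0.16739714 : 0.02148495
Element Me pattern (n=1): 0.80557 : 0.19443
Convolve the two distributions (both contribute in 2-u steps):
  M: 0.37636705×0.80557 = 0.303190
  M+2: 0.37636705×0.19443 + 0.43475086×0.80557 = 0.423399
  M+4: 0.43475086×0.19443 + 0.16739714×0.80557 = 0.219379
  M+6: 0.16739714×0.19443 + 0.02148495×0.80557 = 0.049855
  M+8: 0.02148495×0.19443 = 0.004177
Scale to base peak (0.423399) = 100: 71.61 : 100.00 : 51.81 : 11.77 : 0.99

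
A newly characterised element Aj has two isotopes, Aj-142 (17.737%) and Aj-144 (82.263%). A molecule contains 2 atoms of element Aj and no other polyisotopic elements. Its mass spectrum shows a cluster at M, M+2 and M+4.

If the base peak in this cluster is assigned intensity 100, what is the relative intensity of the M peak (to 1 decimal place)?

Binomial terms of (0.17737 + 0.82263)^2: M 0.0315, M+2 0.2918, M+4 0.6767 → M+4 is the base peak.
P(M+4) = C(2,2) × 0.17737^0 × 0.82263^2 = 1 × 1.0000 × 0.67672012 = 0.676720 (base)
P(M) = C(2,0) × 0.17737^2 × 0.82263^0 = 1 × 0.03146012 × 1.0000 = 0.031460
Relative intensity = 0.031460 / 0.676720 × 100 = 4.6

4.6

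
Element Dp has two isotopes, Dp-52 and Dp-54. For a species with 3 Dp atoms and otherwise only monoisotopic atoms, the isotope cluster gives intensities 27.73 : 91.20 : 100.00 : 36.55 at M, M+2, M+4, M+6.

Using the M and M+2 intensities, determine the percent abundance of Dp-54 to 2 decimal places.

52.30%

Let p = fractional abundance of Dp-52. I(M+2)/I(M) = [C(3,1)·p^2·(1−p)] / p^3 = 3·(1−p)/p = 91.20/27.73 = 3.2889
(1−p)/p = 3.2889/3 = 1.0963  ⇒  p = 1/(1 + 1.0963) = 0.4770
Dp-52: 47.70%, Dp-54: 52.30%.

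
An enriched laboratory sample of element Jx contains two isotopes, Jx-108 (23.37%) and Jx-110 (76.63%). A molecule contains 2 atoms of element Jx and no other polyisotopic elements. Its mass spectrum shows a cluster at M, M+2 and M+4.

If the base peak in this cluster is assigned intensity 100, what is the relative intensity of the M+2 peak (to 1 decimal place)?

Term probabilities: M 0.0546, M+2 0.3582, M+4 0.5872. Base peak = M+4.
P(M+4) = C(2,2) × 0.2337^0 × 0.7663^2 = 1 × 1.0000 × 0.58721569 = 0.587216 (base)
P(M+2) = C(2,1) × 0.2337^1 × 0.7663^1 = 2 × 0.2337 × 0.7663 = 0.358169
Relative intensity = 0.358169 / 0.587216 × 100 = 61.0

61.0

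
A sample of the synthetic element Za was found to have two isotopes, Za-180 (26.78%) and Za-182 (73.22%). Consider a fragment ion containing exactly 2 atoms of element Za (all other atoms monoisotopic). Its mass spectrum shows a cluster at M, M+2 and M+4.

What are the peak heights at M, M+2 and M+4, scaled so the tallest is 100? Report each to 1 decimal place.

13.4 : 73.1 : 100.0

Each Za atom is independently Za-180 (p = 0.2678) or Za-182 (q = 0.7322); the cluster is the binomial expansion (p + q)^2.
P(M) = 0.2678^2 = 0.071717
P(M+2) = 2 × 0.2678^1 × 0.7322^1 = 0.392166
P(M+4) = 0.7322^2 = 0.536117
The M+4 peak is largest (0.536117); scaling to 100 gives 13.4 : 73.1 : 100.0.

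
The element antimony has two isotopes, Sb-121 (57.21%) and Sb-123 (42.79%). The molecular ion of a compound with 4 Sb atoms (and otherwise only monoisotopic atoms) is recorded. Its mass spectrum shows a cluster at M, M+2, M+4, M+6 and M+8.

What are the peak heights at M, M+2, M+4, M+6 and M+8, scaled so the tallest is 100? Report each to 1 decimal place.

Expanding (0.5721 + 0.4279)^4:
P(M) = 0.5721^4 = 0.107124
P(M+2) = 4 × 0.5721^3 × 0.4279^1 = 0.320493
P(M+4) = 6 × 0.5721^2 × 0.4279^2 = 0.359567
P(M+6) = 4 × 0.5721^1 × 0.4279^3 = 0.179291
P(M+8) = 0.4279^4 = 0.033525
The M+4 peak is largest (0.359567); scaling to 100 gives 29.8 : 89.1 : 100.0 : 49.9 : 9.3.

29.8 : 89.1 : 100.0 : 49.9 : 9.3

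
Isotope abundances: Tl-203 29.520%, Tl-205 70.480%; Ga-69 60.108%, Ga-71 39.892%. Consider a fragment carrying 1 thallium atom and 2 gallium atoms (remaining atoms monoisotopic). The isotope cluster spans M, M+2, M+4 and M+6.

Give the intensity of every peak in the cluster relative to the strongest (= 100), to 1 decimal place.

26.9 : 100.0 : 97.2 : 28.3

Thallium pattern (n=1): 0.2952 : 0.7048
Gallium pattern (n=2): 0.36129717 : 0.47956567 : 0.15913717
Convolve the two distributions (both contribute in 2-u steps):
  M: 0.2952×0.36129717 = 0.106655
  M+2: 0.2952×0.47956567 + 0.7048×0.36129717 = 0.396210
  M+4: 0.2952×0.15913717 + 0.7048×0.47956567 = 0.384975
  M+6: 0.7048×0.15913717 = 0.112160
Scale to base peak (0.396210) = 100: 26.9 : 100.0 : 97.2 : 28.3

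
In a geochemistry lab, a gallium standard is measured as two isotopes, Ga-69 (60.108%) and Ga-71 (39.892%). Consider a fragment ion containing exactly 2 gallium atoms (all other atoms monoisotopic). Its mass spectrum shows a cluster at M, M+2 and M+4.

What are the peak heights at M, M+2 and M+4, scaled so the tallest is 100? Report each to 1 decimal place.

Expanding (0.60108 + 0.39892)^2:
P(M) = 0.60108^2 = 0.361297
P(M+2) = 2 × 0.60108^1 × 0.39892^1 = 0.479566
P(M+4) = 0.39892^2 = 0.159137
The M+2 peak is largest (0.479566); scaling to 100 gives 75.3 : 100.0 : 33.2.

75.3 : 100.0 : 33.2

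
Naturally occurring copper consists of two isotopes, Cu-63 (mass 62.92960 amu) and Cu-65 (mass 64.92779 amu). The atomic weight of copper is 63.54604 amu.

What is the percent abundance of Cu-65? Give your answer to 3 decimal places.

Let x be the fractional abundance of Cu-63; then Cu-65 has abundance 1 − x.
62.92960·x + 64.92779·(1 − x) = 63.54604
(62.92960 − 64.92779)·x = 63.54604 − 64.92779
x = -1.38175 / -1.99819 = 0.69150 → 69.150% Cu-63, 30.850% Cu-65.

30.850%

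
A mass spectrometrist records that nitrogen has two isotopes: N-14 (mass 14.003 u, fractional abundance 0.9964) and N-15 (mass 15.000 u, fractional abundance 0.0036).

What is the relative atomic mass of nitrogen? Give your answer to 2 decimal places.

Ar = Σ fᵢ·mᵢ = 0.9964 × 14.003 + 0.0036 × 15.000
= 13.9526 + 0.0540 = 14.0066 u

14.01 u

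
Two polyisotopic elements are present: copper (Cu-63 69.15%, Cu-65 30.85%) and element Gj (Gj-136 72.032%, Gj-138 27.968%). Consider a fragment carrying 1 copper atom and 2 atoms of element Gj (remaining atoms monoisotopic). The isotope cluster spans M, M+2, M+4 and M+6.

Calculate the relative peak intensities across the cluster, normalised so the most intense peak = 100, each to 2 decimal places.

Copper pattern (n=1): 0.6915 : 0.3085
Element Gj pattern (n=2): 0.5188609 : 0.4029182 : 0.0782209
Convolve the two distributions (both contribute in 2-u steps):
  M: 0.6915×0.5188609 = 0.358792
  M+2: 0.6915×0.4029182 + 0.3085×0.5188609 = 0.438687
  M+4: 0.6915×0.0782209 + 0.3085×0.4029182 = 0.178390
  M+6: 0.3085×0.0782209 = 0.024131
Scale to base peak (0.438687) = 100: 81.79 : 100.00 : 40.66 : 5.50

81.79 : 100.00 : 40.66 : 5.50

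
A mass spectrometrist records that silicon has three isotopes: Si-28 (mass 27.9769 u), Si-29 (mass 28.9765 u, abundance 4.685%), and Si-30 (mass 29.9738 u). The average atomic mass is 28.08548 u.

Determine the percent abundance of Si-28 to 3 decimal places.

92.223%

Let x and y be the fractions of Si-28 and Si-30. Then x + y = 1 − 0.04685 = 0.95315 and 27.9769x + 29.9738y = 28.08548 − 0.04685×28.9765 = 26.727930975.
Substituting: 27.9769x + 29.9738(0.95315 − x) = 26.727930975
(27.9769 − 29.9738)x = -1.841596495  ⇒  x = 0.92223, y = 0.03092
Si-28: 92.223%, Si-30: 3.092%.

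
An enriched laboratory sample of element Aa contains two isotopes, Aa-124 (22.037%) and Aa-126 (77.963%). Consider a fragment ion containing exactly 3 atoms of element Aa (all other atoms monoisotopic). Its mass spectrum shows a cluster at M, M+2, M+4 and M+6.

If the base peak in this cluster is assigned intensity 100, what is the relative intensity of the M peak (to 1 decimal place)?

Binomial terms of (0.22037 + 0.77963)^3: M 0.0107, M+2 0.1136, M+4 0.4018, M+6 0.4739 → M+6 is the base peak.
P(M+6) = C(3,3) × 0.22037^0 × 0.77963^3 = 1 × 1.0000 × 0.473877 = 0.473877 (base)
P(M) = C(3,0) × 0.22037^3 × 0.77963^0 = 1 × 0.01070181 × 1.0000 = 0.010702
Relative intensity = 0.010702 / 0.473877 × 100 = 2.3

2.3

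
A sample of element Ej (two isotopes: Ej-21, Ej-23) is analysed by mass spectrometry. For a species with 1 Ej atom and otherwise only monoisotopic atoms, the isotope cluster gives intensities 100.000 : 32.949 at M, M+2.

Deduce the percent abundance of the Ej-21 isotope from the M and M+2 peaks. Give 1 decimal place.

Let p = fractional abundance of Ej-21. I(M+2)/I(M) = [C(1,1)·p^0·(1−p)] / p^1 = 1·(1−p)/p = 32.949/100.000 = 0.3295
(1−p)/p = 0.3295/1 = 0.3295  ⇒  p = 1/(1 + 0.3295) = 0.7522
Ej-21: 75.2%, Ej-23: 24.8%.

75.2%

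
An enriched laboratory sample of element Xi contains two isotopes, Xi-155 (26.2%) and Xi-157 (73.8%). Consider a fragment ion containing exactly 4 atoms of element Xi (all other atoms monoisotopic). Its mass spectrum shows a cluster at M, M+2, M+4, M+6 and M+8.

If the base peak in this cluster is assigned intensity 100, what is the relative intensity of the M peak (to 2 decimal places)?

(0.262 + 0.738)^4 gives M 0.0047, M+2 0.0531, M+4 0.2243, M+6 0.4212, M+8 0.2966; the largest is M+6.
P(M+6) = C(4,3) × 0.262^1 × 0.738^3 = 4 × 0.2620 × 0.40194727 = 0.421241 (base)
P(M) = C(4,0) × 0.262^4 × 0.738^0 = 1 × 0.004712 × 1.0000 = 0.004712
Relative intensity = 0.004712 / 0.421241 × 100 = 1.12

1.12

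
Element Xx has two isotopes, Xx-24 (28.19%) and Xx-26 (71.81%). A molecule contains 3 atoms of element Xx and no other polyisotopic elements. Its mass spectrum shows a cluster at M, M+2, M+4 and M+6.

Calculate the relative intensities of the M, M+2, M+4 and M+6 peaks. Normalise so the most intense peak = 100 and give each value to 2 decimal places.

5.14 : 39.26 : 100.00 : 84.91

Each Xx atom is independently Xx-24 (p = 0.2819) or Xx-26 (q = 0.7181); the cluster is the binomial expansion (p + q)^3.
P(M) = 0.2819^3 = 0.022402
P(M+2) = 3 × 0.2819^2 × 0.7181^1 = 0.171197
P(M+4) = 3 × 0.2819^1 × 0.7181^2 = 0.436100
P(M+6) = 0.7181^3 = 0.370301
The M+4 peak is largest (0.436100); scaling to 100 gives 5.14 : 39.26 : 100.00 : 84.91.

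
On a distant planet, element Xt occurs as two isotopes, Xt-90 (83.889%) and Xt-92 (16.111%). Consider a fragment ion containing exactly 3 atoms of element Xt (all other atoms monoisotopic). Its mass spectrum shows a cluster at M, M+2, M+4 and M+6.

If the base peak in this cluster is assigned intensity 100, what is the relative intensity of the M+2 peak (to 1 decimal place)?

57.6

Term probabilities: M 0.5904, M+2 0.3401, M+4 0.0653, M+6 0.0042. Base peak = M.
P(M) = C(3,0) × 0.83889^3 × 0.16111^0 = 1 × 0.59035746 × 1.0000 = 0.590357 (base)
P(M+2) = C(3,1) × 0.83889^2 × 0.16111^1 = 3 × 0.70373643 × 0.16111 = 0.340137
Relative intensity = 0.340137 / 0.590357 × 100 = 57.6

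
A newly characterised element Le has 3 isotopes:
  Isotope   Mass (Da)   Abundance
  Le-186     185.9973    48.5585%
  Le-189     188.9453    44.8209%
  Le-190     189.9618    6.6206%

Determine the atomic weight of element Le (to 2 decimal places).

Weight each isotope mass by its fractional abundance: 0.485585 × 185.9973 + 0.448209 × 188.9453 + 0.066206 × 189.9618
= 90.31750 + 84.68698 + 12.57661 = 187.58109 Da

187.58 Da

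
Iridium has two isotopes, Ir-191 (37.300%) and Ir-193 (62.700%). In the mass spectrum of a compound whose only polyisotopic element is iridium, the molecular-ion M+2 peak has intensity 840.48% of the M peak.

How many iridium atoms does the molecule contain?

5

The M+2/M ratio from n Ir atoms is n · q/p = n · 0.62700/0.37300.
n = 8.4048 × 0.37300/0.62700 = 5.00 ≈ 5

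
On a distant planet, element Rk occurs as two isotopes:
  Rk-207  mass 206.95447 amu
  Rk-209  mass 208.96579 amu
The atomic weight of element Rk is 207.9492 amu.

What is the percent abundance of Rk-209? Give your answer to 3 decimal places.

49.457%

Let x be the fractional abundance of Rk-207; then Rk-209 has abundance 1 − x.
206.95447·x + 208.96579·(1 − x) = 207.9492
(206.95447 − 208.96579)·x = 207.9492 − 208.96579
x = -1.01659 / -2.01132 = 0.50543 → 50.543% Rk-207, 49.457% Rk-209.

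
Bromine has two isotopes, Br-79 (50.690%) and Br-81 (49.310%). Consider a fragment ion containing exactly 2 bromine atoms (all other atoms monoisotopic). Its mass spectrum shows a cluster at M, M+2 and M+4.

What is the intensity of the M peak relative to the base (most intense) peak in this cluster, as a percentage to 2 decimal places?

51.40%

(0.50690 + 0.49310)^2 gives M 0.2569, M+2 0.4999, M+4 0.2431; the largest is M+2.
P(M+2) = C(2,1) × 0.50690^1 × 0.49310^1 = 2 × 0.5069 × 0.4931 = 0.499905 (base)
P(M) = C(2,0) × 0.50690^2 × 0.49310^0 = 1 × 0.25694761 × 1.0000 = 0.256948
Relative intensity = 0.256948 / 0.499905 × 100 = 51.40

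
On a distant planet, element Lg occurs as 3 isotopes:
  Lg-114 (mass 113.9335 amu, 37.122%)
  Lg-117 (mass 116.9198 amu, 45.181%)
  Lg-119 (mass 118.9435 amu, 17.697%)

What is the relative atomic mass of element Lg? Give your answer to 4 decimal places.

116.1694 amu

The abundance-weighted mean is 0.37122 × 113.9335 + 0.45181 × 116.9198 + 0.17697 × 118.9435
= 42.29439 + 52.82553 + 21.04943 = 116.16935 amu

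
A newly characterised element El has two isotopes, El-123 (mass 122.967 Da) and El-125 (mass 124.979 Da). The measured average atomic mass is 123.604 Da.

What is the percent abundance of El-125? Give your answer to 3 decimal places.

31.660%

With x = fraction of El-123 (so El-125 is 1 − x):
122.967·x + 124.979·(1 − x) = 123.604
(122.967 − 124.979)·x = 123.604 − 124.979
x = -1.375 / -2.012 = 0.68340 → 68.340% El-123, 31.660% El-125.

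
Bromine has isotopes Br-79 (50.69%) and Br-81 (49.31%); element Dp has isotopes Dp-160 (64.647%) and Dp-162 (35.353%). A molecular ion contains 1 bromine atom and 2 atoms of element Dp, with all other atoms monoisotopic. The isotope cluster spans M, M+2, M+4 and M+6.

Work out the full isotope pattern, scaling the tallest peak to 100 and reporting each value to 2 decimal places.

48.39 : 100.00 : 65.96 : 14.08

Bromine pattern (n=1): 0.5069 : 0.4931
Element Dp pattern (n=2): 0.41792346 : 0.45709308 : 0.12498346
Convolve the two distributions (both contribute in 2-u steps):
  M: 0.5069×0.41792346 = 0.211845
  M+2: 0.5069×0.45709308 + 0.4931×0.41792346 = 0.437779
  M+4: 0.5069×0.12498346 + 0.4931×0.45709308 = 0.288747
  M+6: 0.4931×0.12498346 = 0.061629
Scale to base peak (0.437779) = 100: 48.39 : 100.00 : 65.96 : 14.08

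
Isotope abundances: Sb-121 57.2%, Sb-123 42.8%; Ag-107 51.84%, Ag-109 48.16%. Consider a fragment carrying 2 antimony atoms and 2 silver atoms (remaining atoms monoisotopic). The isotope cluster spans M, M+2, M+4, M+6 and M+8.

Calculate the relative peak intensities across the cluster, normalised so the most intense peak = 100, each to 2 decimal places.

Antimony pattern (n=2): 0.327184 : 0.489632 : 0.183184
Silver pattern (n=2): 0.26873856 : 0.49932288 : 0.23193856
Convolve the two distributions (both contribute in 2-u steps):
  M: 0.327184×0.26873856 = 0.087927
  M+2: 0.327184×0.49932288 + 0.489632×0.26873856 = 0.294953
  M+4: 0.327184×0.23193856 + 0.489632×0.49932288 + 0.183184×0.26873856 = 0.369600
  M+6: 0.489632×0.23193856 + 0.183184×0.49932288 = 0.205033
  M+8: 0.183184×0.23193856 = 0.042487
Scale to base peak (0.369600) = 100: 23.79 : 79.80 : 100.00 : 55.47 : 11.50

23.79 : 79.80 : 100.00 : 55.47 : 11.50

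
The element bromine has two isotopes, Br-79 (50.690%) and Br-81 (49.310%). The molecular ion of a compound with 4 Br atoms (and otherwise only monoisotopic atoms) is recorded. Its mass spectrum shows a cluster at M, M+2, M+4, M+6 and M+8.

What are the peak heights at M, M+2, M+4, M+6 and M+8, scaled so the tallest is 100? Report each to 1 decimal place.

The 4 Br atoms are independent, so intensities follow the terms of (0.50690 + 0.49310)^4.
P(M) = 0.50690^4 = 0.066022
P(M+2) = 4 × 0.50690^3 × 0.49310^1 = 0.256899
P(M+4) = 6 × 0.50690^2 × 0.49310^2 = 0.374857
P(M+6) = 4 × 0.50690^1 × 0.49310^3 = 0.243101
P(M+8) = 0.49310^4 = 0.059121
The M+4 peak is largest (0.374857); scaling to 100 gives 17.6 : 68.5 : 100.0 : 64.9 : 15.8.

17.6 : 68.5 : 100.0 : 64.9 : 15.8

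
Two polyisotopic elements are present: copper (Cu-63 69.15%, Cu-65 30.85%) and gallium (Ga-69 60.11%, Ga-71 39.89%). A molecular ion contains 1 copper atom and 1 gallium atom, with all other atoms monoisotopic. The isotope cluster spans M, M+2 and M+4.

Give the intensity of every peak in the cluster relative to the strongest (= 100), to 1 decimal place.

Copper pattern (n=1): 0.6915 : 0.3085
Gallium pattern (n=1): 0.6011 : 0.3989
Convolve the two distributions (both contribute in 2-u steps):
  M: 0.6915×0.6011 = 0.415661
  M+2: 0.6915×0.3989 + 0.3085×0.6011 = 0.461279
  M+4: 0.3085×0.3989 = 0.123061
Scale to base peak (0.461279) = 100: 90.1 : 100.0 : 26.7

90.1 : 100.0 : 26.7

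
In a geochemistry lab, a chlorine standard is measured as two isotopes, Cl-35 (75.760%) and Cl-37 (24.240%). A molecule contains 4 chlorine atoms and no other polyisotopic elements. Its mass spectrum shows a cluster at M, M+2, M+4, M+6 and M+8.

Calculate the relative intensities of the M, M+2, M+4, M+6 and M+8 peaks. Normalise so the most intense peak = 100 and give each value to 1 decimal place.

78.1 : 100.0 : 48.0 : 10.2 : 0.8

Expanding (0.75760 + 0.24240)^4:
P(M) = 0.75760^4 = 0.329428
P(M+2) = 4 × 0.75760^3 × 0.24240^1 = 0.421612
P(M+4) = 6 × 0.75760^2 × 0.24240^2 = 0.202347
P(M+6) = 4 × 0.75760^1 × 0.24240^3 = 0.043162
P(M+8) = 0.24240^4 = 0.003452
The M+2 peak is largest (0.421612); scaling to 100 gives 78.1 : 100.0 : 48.0 : 10.2 : 0.8.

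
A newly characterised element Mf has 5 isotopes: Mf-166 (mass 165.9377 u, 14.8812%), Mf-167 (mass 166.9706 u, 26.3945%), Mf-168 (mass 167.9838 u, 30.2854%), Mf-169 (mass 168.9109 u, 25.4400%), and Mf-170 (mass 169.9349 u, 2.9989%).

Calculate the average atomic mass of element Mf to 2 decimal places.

167.71 u

Average mass = Σ (abundance × isotope mass) = 0.148812 × 165.9377 + 0.263945 × 166.9706 + 0.302854 × 167.9838 + 0.254400 × 168.9109 + 0.029989 × 169.9349
= 24.69352 + 44.07106 + 50.87457 + 42.97093 + 5.09618 = 167.70626 u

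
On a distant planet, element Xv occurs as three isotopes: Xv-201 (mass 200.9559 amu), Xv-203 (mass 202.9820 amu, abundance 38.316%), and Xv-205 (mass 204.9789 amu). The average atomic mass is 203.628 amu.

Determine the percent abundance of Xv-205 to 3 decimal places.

47.124%

The remaining 61.684% is split between Xv-201 (fraction x) and Xv-205 (fraction 0.61684 − x).
Substituting: 200.9559x + 204.9789(0.61684 − x) = 125.85341688
(200.9559 − 204.9789)x = -0.585767796  ⇒  x = 0.14560, y = 0.47124
Xv-201: 14.560%, Xv-205: 47.124%.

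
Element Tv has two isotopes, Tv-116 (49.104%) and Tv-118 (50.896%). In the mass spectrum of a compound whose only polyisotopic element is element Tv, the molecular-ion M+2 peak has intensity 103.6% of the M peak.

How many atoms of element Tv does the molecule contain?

For n independent Tv atoms, I(M+2)/I(M) = n · (abundance Tv-118) / (abundance Tv-116) = n · 0.50896/0.49104.
n = 1.036 × 0.49104/0.50896 = 1.00 ≈ 1

1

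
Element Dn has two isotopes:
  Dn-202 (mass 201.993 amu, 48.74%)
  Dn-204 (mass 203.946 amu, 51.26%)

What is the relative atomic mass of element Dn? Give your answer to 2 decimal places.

The abundance-weighted mean is 0.4874 × 201.993 + 0.5126 × 203.946
= 98.4514 + 104.5427 = 202.9941 amu

202.99 amu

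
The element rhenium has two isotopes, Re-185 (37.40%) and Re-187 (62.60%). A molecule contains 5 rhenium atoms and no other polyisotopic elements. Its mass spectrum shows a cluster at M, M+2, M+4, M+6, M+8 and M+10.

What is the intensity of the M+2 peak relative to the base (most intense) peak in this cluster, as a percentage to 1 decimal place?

17.8%

Term probabilities: M 0.0073, M+2 0.0612, M+4 0.2050, M+6 0.3431, M+8 0.2872, M+10 0.0961. Base peak = M+6.
P(M+6) = C(5,3) × 0.3740^2 × 0.6260^3 = 10 × 0.139876 × 0.24531438 = 0.343136 (base)
P(M+2) = C(5,1) × 0.3740^4 × 0.6260^1 = 5 × 0.0195653 × 0.6260 = 0.061239
Relative intensity = 0.061239 / 0.343136 × 100 = 17.8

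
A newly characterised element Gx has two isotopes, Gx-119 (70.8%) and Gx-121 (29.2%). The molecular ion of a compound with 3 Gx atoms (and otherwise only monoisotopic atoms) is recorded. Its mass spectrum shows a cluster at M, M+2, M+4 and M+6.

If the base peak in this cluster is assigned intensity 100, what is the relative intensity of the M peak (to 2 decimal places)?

80.82

(0.708 + 0.292)^3 gives M 0.3549, M+2 0.4391, M+4 0.1811, M+6 0.0249; the largest is M+2.
P(M+2) = C(3,1) × 0.708^2 × 0.292^1 = 3 × 0.501264 × 0.2920 = 0.439107 (base)
P(M) = C(3,0) × 0.708^3 × 0.292^0 = 1 × 0.35489491 × 1.0000 = 0.354895
Relative intensity = 0.354895 / 0.439107 × 100 = 80.82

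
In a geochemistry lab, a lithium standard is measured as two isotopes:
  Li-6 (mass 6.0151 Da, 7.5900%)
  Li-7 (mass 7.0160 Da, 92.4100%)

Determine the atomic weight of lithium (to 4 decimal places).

6.9400 Da

Weight each isotope mass by its fractional abundance: 0.075900 × 6.0151 + 0.924100 × 7.0160
= 0.45655 + 6.48349 = 6.94004 Da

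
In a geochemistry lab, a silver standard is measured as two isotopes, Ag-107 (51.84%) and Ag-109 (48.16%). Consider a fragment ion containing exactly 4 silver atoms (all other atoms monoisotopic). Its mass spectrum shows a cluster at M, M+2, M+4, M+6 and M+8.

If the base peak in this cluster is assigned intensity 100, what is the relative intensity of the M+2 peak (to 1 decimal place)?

Binomial terms of (0.5184 + 0.4816)^4: M 0.0722, M+2 0.2684, M+4 0.3740, M+6 0.2316, M+8 0.0538 → M+4 is the base peak.
P(M+4) = C(4,2) × 0.5184^2 × 0.4816^2 = 6 × 0.26873856 × 0.23193856 = 0.373985 (base)
P(M+2) = C(4,1) × 0.5184^3 × 0.4816^1 = 4 × 0.13931407 × 0.4816 = 0.268375
Relative intensity = 0.268375 / 0.373985 × 100 = 71.8

71.8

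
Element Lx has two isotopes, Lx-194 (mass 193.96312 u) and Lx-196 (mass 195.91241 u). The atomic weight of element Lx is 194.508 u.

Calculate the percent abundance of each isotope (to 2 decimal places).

Let x be the fractional abundance of Lx-194; then Lx-196 has abundance 1 − x.
193.96312·x + 195.91241·(1 − x) = 194.508
(193.96312 − 195.91241)·x = 194.508 − 195.91241
x = -1.40441 / -1.94929 = 0.72047 → 72.05% Lx-194, 27.95% Lx-196.

Lx-194: 72.05%, Lx-196: 27.95%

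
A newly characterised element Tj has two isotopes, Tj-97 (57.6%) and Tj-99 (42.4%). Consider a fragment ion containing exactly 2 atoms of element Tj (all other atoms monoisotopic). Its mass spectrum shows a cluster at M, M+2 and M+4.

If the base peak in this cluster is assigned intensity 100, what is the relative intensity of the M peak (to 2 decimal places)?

67.92

Binomial terms of (0.576 + 0.424)^2: M 0.3318, M+2 0.4884, M+4 0.1798 → M+2 is the base peak.
P(M+2) = C(2,1) × 0.576^1 × 0.424^1 = 2 × 0.5760 × 0.4240 = 0.488448 (base)
P(M) = C(2,0) × 0.576^2 × 0.424^0 = 1 × 0.331776 × 1.0000 = 0.331776
Relative intensity = 0.331776 / 0.488448 × 100 = 67.92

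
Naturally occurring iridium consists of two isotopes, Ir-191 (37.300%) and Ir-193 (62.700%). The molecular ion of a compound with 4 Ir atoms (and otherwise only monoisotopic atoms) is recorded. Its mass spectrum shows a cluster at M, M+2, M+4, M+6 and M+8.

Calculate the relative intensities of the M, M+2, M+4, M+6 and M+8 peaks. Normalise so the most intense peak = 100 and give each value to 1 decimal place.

Each Ir atom is independently Ir-191 (p = 0.37300) or Ir-193 (q = 0.62700); the cluster is the binomial expansion (p + q)^4.
P(M) = 0.37300^4 = 0.019357
P(M+2) = 4 × 0.37300^3 × 0.62700^1 = 0.130153
P(M+4) = 6 × 0.37300^2 × 0.62700^2 = 0.328174
P(M+6) = 4 × 0.37300^1 × 0.62700^3 = 0.367766
P(M+8) = 0.62700^4 = 0.154550
The M+6 peak is largest (0.367766); scaling to 100 gives 5.3 : 35.4 : 89.2 : 100.0 : 42.0.

5.3 : 35.4 : 89.2 : 100.0 : 42.0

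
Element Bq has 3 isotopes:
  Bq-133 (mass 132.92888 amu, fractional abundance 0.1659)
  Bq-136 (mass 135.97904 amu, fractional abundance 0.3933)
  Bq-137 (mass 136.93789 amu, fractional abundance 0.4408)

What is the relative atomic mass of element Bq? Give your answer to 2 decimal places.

135.90 amu

The abundance-weighted mean is 0.1659 × 132.92888 + 0.3933 × 135.97904 + 0.4408 × 136.93789
= 22.052901 + 53.480556 + 60.362222 = 135.895679 amu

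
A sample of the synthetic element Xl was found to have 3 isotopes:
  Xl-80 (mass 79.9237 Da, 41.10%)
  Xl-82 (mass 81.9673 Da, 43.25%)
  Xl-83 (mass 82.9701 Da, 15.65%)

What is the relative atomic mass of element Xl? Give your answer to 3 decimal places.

81.284 Da

The abundance-weighted mean is 0.4110 × 79.9237 + 0.4325 × 81.9673 + 0.1565 × 82.9701
= 32.84864 + 35.45086 + 12.98482 = 81.28432 Da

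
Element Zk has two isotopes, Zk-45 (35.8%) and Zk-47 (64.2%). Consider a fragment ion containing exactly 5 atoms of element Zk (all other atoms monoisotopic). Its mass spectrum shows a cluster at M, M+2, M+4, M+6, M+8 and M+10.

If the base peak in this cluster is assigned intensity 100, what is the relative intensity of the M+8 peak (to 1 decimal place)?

89.7

Term probabilities: M 0.0059, M+2 0.0527, M+4 0.1891, M+6 0.3391, M+8 0.3041, M+10 0.1091. Base peak = M+6.
P(M+6) = C(5,3) × 0.358^2 × 0.642^3 = 10 × 0.128164 × 0.26460929 = 0.339134 (base)
P(M+8) = C(5,4) × 0.358^1 × 0.642^4 = 5 × 0.3580 × 0.16987916 = 0.304084
Relative intensity = 0.304084 / 0.339134 × 100 = 89.7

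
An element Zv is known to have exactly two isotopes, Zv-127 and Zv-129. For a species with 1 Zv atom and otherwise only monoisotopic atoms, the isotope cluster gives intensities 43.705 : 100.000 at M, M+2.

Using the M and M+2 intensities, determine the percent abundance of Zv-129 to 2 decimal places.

If p is the fraction of Zv that is Zv-127, then I(M+2)/I(M) = [C(1,1)·p^0·(1−p)] / p^1 = 1·(1−p)/p = 100.000/43.705 = 2.2881
(1−p)/p = 2.2881/1 = 2.2881  ⇒  p = 1/(1 + 2.2881) = 0.3041
Zv-127: 30.41%, Zv-129: 69.59%.

69.59%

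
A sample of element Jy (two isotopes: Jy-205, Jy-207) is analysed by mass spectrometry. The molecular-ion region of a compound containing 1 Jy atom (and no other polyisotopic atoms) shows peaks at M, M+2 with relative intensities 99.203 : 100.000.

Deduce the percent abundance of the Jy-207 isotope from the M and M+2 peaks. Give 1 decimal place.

If p is the fraction of Jy that is Jy-205, then I(M+2)/I(M) = [C(1,1)·p^0·(1−p)] / p^1 = 1·(1−p)/p = 100.000/99.203 = 1.0080
(1−p)/p = 1.0080/1 = 1.0080  ⇒  p = 1/(1 + 1.0080) = 0.4980
Jy-205: 49.8%, Jy-207: 50.2%.

50.2%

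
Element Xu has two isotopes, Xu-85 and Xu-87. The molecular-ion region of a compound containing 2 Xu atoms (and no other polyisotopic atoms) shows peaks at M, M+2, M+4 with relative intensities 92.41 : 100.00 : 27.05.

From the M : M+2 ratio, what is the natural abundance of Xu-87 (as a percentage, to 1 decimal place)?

Let p = fractional abundance of Xu-85. I(M+2)/I(M) = [C(2,1)·p^1·(1−p)] / p^2 = 2·(1−p)/p = 100.00/92.41 = 1.0821
(1−p)/p = 1.0821/2 = 0.5411  ⇒  p = 1/(1 + 0.5411) = 0.6489
Xu-85: 64.9%, Xu-87: 35.1%.

35.1%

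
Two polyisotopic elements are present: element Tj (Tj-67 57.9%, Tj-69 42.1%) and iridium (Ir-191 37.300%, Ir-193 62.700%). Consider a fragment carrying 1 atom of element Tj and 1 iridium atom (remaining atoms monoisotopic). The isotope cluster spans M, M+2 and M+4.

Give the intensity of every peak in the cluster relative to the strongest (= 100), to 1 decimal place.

41.5 : 100.0 : 50.8

Element Tj pattern (n=1): 0.5790 : 0.4210
Iridium pattern (n=1): 0.3730 : 0.6270
Convolve the two distributions (both contribute in 2-u steps):
  M: 0.5790×0.3730 = 0.215967
  M+2: 0.5790×0.6270 + 0.4210×0.3730 = 0.520066
  M+4: 0.4210×0.6270 = 0.263967
Scale to base peak (0.520066) = 100: 41.5 : 100.0 : 50.8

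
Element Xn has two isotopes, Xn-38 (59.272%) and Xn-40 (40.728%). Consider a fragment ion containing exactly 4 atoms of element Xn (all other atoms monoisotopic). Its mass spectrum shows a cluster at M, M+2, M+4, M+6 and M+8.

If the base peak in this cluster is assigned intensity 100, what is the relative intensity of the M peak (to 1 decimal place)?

35.3

(0.59272 + 0.40728)^4 gives M 0.1234, M+2 0.3392, M+4 0.3497, M+6 0.1602, M+8 0.0275; the largest is M+4.
P(M+4) = C(4,2) × 0.59272^2 × 0.40728^2 = 6 × 0.351317 × 0.165877 = 0.349652 (base)
P(M) = C(4,0) × 0.59272^4 × 0.40728^0 = 1 × 0.12342363 × 1.0000 = 0.123424
Relative intensity = 0.123424 / 0.349652 × 100 = 35.3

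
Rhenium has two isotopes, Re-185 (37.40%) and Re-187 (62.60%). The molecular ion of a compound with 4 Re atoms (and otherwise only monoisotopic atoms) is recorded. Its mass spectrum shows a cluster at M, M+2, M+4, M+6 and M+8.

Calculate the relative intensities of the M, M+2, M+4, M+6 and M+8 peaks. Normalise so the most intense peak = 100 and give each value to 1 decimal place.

5.3 : 35.7 : 89.6 : 100.0 : 41.8

Expanding (0.3740 + 0.6260)^4:
P(M) = 0.3740^4 = 0.019565
P(M+2) = 4 × 0.3740^3 × 0.6260^1 = 0.130993
P(M+4) = 6 × 0.3740^2 × 0.6260^2 = 0.328884
P(M+6) = 4 × 0.3740^1 × 0.6260^3 = 0.366990
P(M+8) = 0.6260^4 = 0.153567
The M+6 peak is largest (0.366990); scaling to 100 gives 5.3 : 35.7 : 89.6 : 100.0 : 41.8.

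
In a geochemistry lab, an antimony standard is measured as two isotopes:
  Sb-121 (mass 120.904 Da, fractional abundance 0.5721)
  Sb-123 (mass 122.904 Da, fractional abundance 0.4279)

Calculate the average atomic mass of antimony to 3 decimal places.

Weight each isotope mass by its fractional abundance: 0.5721 × 120.904 + 0.4279 × 122.904
= 69.1692 + 52.5906 = 121.7598 Da

121.760 Da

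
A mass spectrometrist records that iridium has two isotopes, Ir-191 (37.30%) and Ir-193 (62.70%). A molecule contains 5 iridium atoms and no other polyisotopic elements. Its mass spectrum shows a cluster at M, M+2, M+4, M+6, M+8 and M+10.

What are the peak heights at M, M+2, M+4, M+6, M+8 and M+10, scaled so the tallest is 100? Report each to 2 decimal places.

Expanding (0.3730 + 0.6270)^5:
P(M) = 0.3730^5 = 0.007220
P(M+2) = 5 × 0.3730^4 × 0.6270^1 = 0.060684
P(M+4) = 10 × 0.3730^3 × 0.6270^2 = 0.204015
P(M+6) = 10 × 0.3730^2 × 0.6270^3 = 0.342942
P(M+8) = 5 × 0.3730^1 × 0.6270^4 = 0.288237
P(M+10) = 0.6270^5 = 0.096903
The M+6 peak is largest (0.342942); scaling to 100 gives 2.11 : 17.70 : 59.49 : 100.00 : 84.05 : 28.26.

2.11 : 17.70 : 59.49 : 100.00 : 84.05 : 28.26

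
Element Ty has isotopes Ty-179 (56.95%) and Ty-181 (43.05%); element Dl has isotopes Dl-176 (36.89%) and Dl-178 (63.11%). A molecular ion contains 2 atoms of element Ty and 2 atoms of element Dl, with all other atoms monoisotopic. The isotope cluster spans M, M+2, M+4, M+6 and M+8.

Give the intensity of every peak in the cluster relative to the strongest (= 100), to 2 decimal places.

11.53 : 56.90 : 100.00 : 73.58 : 19.29

Element Ty pattern (n=2): 0.32433025 : 0.4903395 : 0.18533025
Element Dl pattern (n=2): 0.13608721 : 0.46562558 : 0.39828721
Convolve the two distributions (both contribute in 2-u steps):
  M: 0.32433025×0.13608721 = 0.044137
  M+2: 0.32433025×0.46562558 + 0.4903395×0.13608721 = 0.217745
  M+4: 0.32433025×0.39828721 + 0.4903395×0.46562558 + 0.18533025×0.13608721 = 0.382712
  M+6: 0.4903395×0.39828721 + 0.18533025×0.46562558 = 0.281590
  M+8: 0.18533025×0.39828721 = 0.073815
Scale to base peak (0.382712) = 100: 11.53 : 56.90 : 100.00 : 73.58 : 19.29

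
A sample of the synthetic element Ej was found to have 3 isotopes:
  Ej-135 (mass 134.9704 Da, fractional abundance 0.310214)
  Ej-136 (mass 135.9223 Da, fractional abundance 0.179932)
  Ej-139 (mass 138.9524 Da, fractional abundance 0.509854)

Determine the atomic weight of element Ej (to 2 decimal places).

Weight each isotope mass by its fractional abundance: 0.310214 × 134.9704 + 0.179932 × 135.9223 + 0.509854 × 138.9524
= 41.86971 + 24.45677 + 70.84544 = 137.17192 Da

137.17 Da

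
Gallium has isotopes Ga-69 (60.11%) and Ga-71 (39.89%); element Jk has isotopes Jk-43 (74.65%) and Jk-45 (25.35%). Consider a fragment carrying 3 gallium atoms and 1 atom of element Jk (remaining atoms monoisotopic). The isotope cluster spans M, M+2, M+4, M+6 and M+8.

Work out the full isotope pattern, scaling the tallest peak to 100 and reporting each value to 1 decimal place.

42.9 : 100.0 : 85.7 : 31.8 : 4.3

Gallium pattern (n=3): 0.21719018 : 0.43239309 : 0.28694328 : 0.06347345
Element Jk pattern (n=1): 0.7465 : 0.2535
Convolve the two distributions (both contribute in 2-u steps):
  M: 0.21719018×0.7465 = 0.162132
  M+2: 0.21719018×0.2535 + 0.43239309×0.7465 = 0.377839
  M+4: 0.43239309×0.2535 + 0.28694328×0.7465 = 0.323815
  M+6: 0.28694328×0.2535 + 0.06347345×0.7465 = 0.120123
  M+8: 0.06347345×0.2535 = 0.016091
Scale to base peak (0.377839) = 100: 42.9 : 100.0 : 85.7 : 31.8 : 4.3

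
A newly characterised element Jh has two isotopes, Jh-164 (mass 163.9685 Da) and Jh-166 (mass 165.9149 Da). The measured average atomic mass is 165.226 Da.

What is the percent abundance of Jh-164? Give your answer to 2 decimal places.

35.39%

Writing the weighted mean with unknown fraction x of Jh-164:
163.9685·x + 165.9149·(1 − x) = 165.226
(163.9685 − 165.9149)·x = 165.226 − 165.9149
x = -0.6889 / -1.9464 = 0.35394 → 35.39% Jh-164, 64.61% Jh-166.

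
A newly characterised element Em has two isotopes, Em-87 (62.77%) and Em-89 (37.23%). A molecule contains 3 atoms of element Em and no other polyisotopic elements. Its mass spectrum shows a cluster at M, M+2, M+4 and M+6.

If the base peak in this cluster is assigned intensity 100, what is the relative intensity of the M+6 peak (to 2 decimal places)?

Binomial terms of (0.6277 + 0.3723)^3: M 0.2473, M+2 0.4401, M+4 0.2610, M+6 0.0516 → M+2 is the base peak.
P(M+2) = C(3,1) × 0.6277^2 × 0.3723^1 = 3 × 0.39400729 × 0.3723 = 0.440067 (base)
P(M+6) = C(3,3) × 0.6277^0 × 0.3723^3 = 1 × 1.0000 × 0.05160349 = 0.051603
Relative intensity = 0.051603 / 0.440067 × 100 = 11.73

11.73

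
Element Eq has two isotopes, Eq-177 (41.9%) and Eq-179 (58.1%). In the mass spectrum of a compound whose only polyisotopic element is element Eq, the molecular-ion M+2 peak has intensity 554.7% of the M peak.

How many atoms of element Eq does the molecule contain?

4

The M+2/M ratio from n Eq atoms is n · q/p = n · 0.581/0.419.
n = 5.547 × 0.419/0.581 = 4.00 ≈ 4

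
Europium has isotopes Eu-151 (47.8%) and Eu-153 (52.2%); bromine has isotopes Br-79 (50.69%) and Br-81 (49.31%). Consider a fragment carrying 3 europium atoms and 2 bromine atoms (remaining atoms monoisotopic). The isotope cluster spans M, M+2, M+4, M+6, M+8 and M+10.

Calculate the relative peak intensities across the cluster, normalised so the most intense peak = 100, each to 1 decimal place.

Europium pattern (n=3): 0.10921535 : 0.35780594 : 0.39074206 : 0.14223665
Bromine pattern (n=2): 0.25694761 : 0.49990478 : 0.24314761
Convolve the two distributions (both contribute in 2-u steps):
  M: 0.10921535×0.25694761 = 0.028063
  M+2: 0.10921535×0.49990478 + 0.35780594×0.25694761 = 0.146535
  M+4: 0.10921535×0.24314761 + 0.35780594×0.49990478 + 0.39074206×0.25694761 = 0.305825
  M+6: 0.35780594×0.24314761 + 0.39074206×0.49990478 + 0.14223665×0.25694761 = 0.318881
  M+8: 0.39074206×0.24314761 + 0.14223665×0.49990478 = 0.166113
  M+10: 0.14223665×0.24314761 = 0.034585
Scale to base peak (0.318881) = 100: 8.8 : 46.0 : 95.9 : 100.0 : 52.1 : 10.8

8.8 : 46.0 : 95.9 : 100.0 : 52.1 : 10.8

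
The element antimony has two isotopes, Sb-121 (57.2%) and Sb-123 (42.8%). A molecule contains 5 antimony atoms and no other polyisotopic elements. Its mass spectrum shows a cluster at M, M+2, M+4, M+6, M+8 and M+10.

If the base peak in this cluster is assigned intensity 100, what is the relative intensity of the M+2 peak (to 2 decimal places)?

Binomial terms of (0.572 + 0.428)^5: M 0.0612, M+2 0.2291, M+4 0.3428, M+6 0.2565, M+8 0.0960, M+10 0.0144 → M+4 is the base peak.
P(M+4) = C(5,2) × 0.572^3 × 0.428^2 = 10 × 0.18714925 × 0.183184 = 0.342827 (base)
P(M+2) = C(5,1) × 0.572^4 × 0.428^1 = 5 × 0.10704937 × 0.4280 = 0.229086
Relative intensity = 0.229086 / 0.342827 × 100 = 66.82

66.82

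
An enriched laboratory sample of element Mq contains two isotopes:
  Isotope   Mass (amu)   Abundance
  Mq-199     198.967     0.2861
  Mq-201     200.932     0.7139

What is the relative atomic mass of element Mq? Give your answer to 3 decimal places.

The abundance-weighted mean is 0.2861 × 198.967 + 0.7139 × 200.932
= 56.9245 + 143.4454 = 200.3699 amu

200.370 amu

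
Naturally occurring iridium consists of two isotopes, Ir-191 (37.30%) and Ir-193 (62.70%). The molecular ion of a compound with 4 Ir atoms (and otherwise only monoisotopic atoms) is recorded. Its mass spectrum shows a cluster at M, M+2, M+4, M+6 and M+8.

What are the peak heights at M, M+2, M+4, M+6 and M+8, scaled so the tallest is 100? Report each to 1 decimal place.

Expanding (0.3730 + 0.6270)^4:
P(M) = 0.3730^4 = 0.019357
P(M+2) = 4 × 0.3730^3 × 0.6270^1 = 0.130153
P(M+4) = 6 × 0.3730^2 × 0.6270^2 = 0.328174
P(M+6) = 4 × 0.3730^1 × 0.6270^3 = 0.367766
P(M+8) = 0.6270^4 = 0.154550
The M+6 peak is largest (0.367766); scaling to 100 gives 5.3 : 35.4 : 89.2 : 100.0 : 42.0.

5.3 : 35.4 : 89.2 : 100.0 : 42.0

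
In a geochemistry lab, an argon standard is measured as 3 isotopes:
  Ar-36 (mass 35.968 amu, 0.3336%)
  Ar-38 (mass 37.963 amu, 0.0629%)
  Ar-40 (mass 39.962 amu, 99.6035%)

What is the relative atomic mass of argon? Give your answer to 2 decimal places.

Average mass = Σ (abundance × isotope mass) = 0.003336 × 35.968 + 0.000629 × 37.963 + 0.996035 × 39.962
= 0.1200 + 0.0239 + 39.8036 = 39.9475 amu

39.95 amu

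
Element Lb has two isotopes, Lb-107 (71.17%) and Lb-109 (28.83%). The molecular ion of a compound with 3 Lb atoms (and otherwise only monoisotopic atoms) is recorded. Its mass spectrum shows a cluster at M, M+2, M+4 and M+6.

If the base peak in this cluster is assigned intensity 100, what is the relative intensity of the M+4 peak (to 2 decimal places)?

40.51

(0.7117 + 0.2883)^3 gives M 0.3605, M+2 0.4381, M+4 0.1775, M+6 0.0240; the largest is M+2.
P(M+2) = C(3,1) × 0.7117^2 × 0.2883^1 = 3 × 0.50651689 × 0.2883 = 0.438086 (base)
P(M+4) = C(3,2) × 0.7117^1 × 0.2883^2 = 3 × 0.7117 × 0.08311689 = 0.177463
Relative intensity = 0.177463 / 0.438086 × 100 = 40.51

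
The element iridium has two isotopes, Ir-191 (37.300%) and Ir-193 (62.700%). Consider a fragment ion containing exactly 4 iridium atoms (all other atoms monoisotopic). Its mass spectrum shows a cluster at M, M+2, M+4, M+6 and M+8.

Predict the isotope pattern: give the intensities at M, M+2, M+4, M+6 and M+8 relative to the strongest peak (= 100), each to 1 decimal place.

Each Ir atom is independently Ir-191 (p = 0.37300) or Ir-193 (q = 0.62700); the cluster is the binomial expansion (p + q)^4.
P(M) = 0.37300^4 = 0.019357
P(M+2) = 4 × 0.37300^3 × 0.62700^1 = 0.130153
P(M+4) = 6 × 0.37300^2 × 0.62700^2 = 0.328174
P(M+6) = 4 × 0.37300^1 × 0.62700^3 = 0.367766
P(M+8) = 0.62700^4 = 0.154550
The M+6 peak is largest (0.367766); scaling to 100 gives 5.3 : 35.4 : 89.2 : 100.0 : 42.0.

5.3 : 35.4 : 89.2 : 100.0 : 42.0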